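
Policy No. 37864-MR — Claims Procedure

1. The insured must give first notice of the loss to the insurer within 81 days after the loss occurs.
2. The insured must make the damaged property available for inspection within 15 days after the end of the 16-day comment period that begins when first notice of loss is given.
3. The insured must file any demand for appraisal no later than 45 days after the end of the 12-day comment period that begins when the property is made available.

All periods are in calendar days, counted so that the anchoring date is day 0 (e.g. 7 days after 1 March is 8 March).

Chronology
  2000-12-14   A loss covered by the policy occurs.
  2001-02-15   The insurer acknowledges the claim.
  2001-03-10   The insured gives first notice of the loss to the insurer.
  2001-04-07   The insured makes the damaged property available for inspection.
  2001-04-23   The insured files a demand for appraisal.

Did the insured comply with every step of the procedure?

No

Step 1 — counting 81 days from 2000-12-14 (when the loss occurs) gives a deadline of 2001-03-05; not done until 2001-03-10, 5 days after the deadline.
That is the first point of non-compliance.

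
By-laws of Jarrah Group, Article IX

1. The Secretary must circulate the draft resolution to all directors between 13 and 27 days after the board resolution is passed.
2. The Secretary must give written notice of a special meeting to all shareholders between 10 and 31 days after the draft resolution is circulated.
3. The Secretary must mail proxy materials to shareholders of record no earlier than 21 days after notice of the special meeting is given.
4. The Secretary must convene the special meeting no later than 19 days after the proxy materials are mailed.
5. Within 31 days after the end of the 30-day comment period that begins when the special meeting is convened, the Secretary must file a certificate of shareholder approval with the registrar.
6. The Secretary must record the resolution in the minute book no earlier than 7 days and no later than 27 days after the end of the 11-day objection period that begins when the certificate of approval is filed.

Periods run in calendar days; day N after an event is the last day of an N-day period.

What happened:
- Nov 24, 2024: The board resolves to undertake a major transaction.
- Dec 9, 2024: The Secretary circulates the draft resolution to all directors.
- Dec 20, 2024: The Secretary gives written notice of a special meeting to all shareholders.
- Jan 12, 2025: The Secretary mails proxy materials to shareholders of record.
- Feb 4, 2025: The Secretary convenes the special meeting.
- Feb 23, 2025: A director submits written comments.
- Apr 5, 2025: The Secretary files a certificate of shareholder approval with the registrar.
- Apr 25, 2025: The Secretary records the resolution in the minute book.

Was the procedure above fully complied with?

Step 1 — 13 and 27 days from Nov 24, 2024 (when the board resolution is passed) are Dec 7, 2024 and Dec 21, 2024 respectively; done Dec 9, 2024 — within the window.
Step 2 — 10 and 31 days from Dec 9, 2024 (when the draft resolution is circulated) are Dec 19, 2024 and Jan 9, 2025 respectively; Dec 20, 2024 falls inside that range.
Step 3 — must wait 21 days from Dec 20, 2024 (when notice of the special meeting is given), so not before Jan 10, 2025; Jan 12, 2025 is on or after that date.
Step 4 — counting 19 days from Jan 12, 2025 (when the proxy materials are mailed) gives a deadline of Jan 31, 2025; done Feb 4, 2025 — 4 days late.
No need to go further; step 4 was not satisfied.

No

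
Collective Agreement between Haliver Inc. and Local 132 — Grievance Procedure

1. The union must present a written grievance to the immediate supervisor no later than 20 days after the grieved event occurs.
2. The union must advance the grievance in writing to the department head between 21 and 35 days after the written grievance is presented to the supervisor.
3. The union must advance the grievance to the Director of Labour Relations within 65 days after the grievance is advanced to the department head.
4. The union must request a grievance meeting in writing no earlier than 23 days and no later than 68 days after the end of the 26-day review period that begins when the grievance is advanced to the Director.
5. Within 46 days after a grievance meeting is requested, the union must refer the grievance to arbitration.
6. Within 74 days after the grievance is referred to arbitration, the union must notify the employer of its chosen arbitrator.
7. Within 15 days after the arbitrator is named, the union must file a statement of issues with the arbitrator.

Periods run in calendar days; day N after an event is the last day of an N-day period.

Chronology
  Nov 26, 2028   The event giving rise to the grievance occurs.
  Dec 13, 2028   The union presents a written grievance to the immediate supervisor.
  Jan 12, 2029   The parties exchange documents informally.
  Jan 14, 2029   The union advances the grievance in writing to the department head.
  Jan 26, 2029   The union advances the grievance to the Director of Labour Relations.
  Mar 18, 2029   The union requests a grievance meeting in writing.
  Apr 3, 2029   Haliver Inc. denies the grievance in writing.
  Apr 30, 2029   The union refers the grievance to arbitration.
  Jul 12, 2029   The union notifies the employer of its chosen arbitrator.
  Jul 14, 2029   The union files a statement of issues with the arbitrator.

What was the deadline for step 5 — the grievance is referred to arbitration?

Step 5 runs from Mar 18, 2029, when a grievance meeting is requested. 46 days after Mar 18, 2029 is May 3, 2029.

May 3, 2029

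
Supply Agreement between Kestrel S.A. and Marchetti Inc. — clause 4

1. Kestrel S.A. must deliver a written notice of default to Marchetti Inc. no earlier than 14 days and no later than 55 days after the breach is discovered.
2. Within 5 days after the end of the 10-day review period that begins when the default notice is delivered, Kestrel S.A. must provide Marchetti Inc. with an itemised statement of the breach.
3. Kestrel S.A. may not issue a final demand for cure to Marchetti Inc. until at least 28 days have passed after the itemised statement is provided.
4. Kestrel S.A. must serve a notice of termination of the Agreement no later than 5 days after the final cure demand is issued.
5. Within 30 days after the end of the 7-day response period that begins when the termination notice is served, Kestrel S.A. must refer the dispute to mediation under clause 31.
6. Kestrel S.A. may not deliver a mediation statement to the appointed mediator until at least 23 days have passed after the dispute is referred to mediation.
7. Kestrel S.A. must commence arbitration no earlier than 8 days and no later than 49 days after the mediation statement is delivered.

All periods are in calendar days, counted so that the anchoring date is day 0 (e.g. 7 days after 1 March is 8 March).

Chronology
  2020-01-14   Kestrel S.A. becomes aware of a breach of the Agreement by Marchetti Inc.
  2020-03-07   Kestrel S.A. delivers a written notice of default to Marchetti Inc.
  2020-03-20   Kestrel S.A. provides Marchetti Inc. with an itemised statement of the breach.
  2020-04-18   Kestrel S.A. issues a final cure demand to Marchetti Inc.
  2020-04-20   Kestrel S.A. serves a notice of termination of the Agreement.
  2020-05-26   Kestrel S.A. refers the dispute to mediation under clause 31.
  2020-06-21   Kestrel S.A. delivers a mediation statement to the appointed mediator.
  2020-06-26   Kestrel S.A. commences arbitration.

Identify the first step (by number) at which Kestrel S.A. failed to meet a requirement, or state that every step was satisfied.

(1) the permitted window runs from 2020-01-14 + 14 = 2020-01-28 to 2020-01-14 + 55 = 2020-03-09; 2020-03-07 falls inside that range.
(2) due by 2020-03-17 + 5 days = 2020-03-22; done 2020-03-20 — timely.
(3) permitted from 2020-03-20 + 28 days = 2020-04-17 onward; done 2020-04-18, after the minimum wait.
(4) due by 2020-04-18 + 5 days = 2020-04-23; done 2020-04-20 — timely.
(5) due by 2020-04-27 + 30 days = 2020-05-27; completed 2020-05-26, before the deadline.
(6) permitted from 2020-05-26 + 23 days = 2020-06-18 onward; 2020-06-21 is on or after that date.
(7) the permitted window runs from 2020-06-21 + 8 = 2020-06-29 to 2020-06-21 + 49 = 2020-08-09; 2020-06-26 is 3 days too early.

Step 7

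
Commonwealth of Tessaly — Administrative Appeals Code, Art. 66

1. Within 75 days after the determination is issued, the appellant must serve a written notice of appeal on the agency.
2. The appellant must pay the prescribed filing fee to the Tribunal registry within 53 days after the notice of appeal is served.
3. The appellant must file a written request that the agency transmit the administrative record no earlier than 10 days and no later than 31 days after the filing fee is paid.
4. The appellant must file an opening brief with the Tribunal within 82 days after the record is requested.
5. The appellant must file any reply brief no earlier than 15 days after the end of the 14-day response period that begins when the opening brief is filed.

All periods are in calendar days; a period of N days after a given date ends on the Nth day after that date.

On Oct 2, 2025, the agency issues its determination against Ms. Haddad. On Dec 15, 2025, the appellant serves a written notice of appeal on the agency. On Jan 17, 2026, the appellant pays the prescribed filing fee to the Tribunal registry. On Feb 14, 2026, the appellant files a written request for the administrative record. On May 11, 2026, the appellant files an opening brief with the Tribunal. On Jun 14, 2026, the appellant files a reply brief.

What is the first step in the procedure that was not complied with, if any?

Step 4

Step 1 — counting 75 days from Oct 2, 2025 (when the determination is issued) gives a deadline of Dec 16, 2025; done Dec 15, 2025 — timely.
Step 2 — counting 53 days from Dec 15, 2025 (when the notice of appeal is served) gives a deadline of Feb 6, 2026; done Jan 17, 2026 — timely.
Step 3 — 10 and 31 days from Jan 17, 2026 (when the filing fee is paid) are Jan 27, 2026 and Feb 17, 2026 respectively; done Feb 14, 2026 — within the window.
Step 4 — counting 82 days from Feb 14, 2026 (when the record is requested) gives a deadline of May 7, 2026; May 11, 2026 misses that deadline by 4 days.
No need to go further; step 4 was not satisfied.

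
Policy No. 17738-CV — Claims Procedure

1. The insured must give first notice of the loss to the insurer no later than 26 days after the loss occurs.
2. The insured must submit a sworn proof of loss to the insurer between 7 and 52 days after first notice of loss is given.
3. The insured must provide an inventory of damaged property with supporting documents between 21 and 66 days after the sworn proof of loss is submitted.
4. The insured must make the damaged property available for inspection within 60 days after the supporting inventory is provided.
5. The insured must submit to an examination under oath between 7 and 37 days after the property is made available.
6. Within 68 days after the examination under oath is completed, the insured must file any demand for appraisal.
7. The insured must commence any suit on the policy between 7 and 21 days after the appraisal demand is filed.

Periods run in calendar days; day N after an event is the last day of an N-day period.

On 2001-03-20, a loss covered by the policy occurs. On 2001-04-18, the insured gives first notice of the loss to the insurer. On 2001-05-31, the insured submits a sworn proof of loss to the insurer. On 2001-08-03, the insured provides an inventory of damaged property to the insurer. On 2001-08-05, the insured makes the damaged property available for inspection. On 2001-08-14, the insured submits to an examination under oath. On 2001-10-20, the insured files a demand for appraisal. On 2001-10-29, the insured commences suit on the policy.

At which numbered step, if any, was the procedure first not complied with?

Step 1: 26 days after 2001-03-20 (when the loss occurs) is 2001-04-15; done 2001-04-18 — 3 days late.

Step 1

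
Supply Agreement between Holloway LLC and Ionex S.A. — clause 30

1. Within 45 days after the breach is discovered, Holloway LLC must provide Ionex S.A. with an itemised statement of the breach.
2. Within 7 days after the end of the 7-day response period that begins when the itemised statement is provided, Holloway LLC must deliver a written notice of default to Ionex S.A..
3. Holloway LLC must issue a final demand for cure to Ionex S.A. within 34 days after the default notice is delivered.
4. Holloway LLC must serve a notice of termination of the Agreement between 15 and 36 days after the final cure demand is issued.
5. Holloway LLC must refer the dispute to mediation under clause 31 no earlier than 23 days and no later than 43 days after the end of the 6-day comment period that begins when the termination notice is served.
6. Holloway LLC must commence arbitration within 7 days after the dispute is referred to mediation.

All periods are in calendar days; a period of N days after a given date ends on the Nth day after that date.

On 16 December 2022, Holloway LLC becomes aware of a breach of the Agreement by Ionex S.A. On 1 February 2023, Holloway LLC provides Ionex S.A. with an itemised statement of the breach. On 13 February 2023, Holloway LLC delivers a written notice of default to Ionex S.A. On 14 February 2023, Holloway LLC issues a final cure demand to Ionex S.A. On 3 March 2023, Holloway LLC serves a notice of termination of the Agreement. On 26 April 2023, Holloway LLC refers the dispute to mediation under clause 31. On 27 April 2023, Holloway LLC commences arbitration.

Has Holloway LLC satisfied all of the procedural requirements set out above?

Step 1: 45 days after 16 December 2022 (when the breach is discovered) is 30 January 2023; 1 February 2023 misses that deadline by 2 days.
The procedure was therefore not followed at step 1.

No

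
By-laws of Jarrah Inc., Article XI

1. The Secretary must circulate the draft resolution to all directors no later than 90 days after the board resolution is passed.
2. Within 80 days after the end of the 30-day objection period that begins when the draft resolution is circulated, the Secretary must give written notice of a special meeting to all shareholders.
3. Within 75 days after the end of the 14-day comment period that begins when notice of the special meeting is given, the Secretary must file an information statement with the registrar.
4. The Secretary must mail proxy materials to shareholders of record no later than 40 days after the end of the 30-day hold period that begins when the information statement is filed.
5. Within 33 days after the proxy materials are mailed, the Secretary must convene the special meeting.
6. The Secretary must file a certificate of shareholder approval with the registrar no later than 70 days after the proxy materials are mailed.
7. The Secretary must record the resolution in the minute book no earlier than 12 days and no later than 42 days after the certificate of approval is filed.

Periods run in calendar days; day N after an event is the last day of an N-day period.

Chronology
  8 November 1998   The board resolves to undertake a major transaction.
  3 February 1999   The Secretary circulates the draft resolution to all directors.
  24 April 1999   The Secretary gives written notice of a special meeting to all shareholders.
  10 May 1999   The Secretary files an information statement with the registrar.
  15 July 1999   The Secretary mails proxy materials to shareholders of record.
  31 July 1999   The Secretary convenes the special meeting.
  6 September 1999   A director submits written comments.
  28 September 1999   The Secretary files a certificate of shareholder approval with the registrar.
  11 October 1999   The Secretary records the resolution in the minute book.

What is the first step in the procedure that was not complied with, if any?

Step 6

(1) due by 8 November 1998 + 90 days = 6 February 1999; 3 February 1999 is within that limit.
(2) due by 5 March 1999 + 80 days = 24 May 1999; 24 April 1999 is within that limit.
(3) due by 8 May 1999 + 75 days = 22 July 1999; completed 10 May 1999, before the deadline.
(4) due by 9 June 1999 + 40 days = 19 July 1999; completed 15 July 1999, before the deadline.
(5) due by 15 July 1999 + 33 days = 17 August 1999; completed 31 July 1999, before the deadline.
(6) due by 15 July 1999 + 70 days = 23 September 1999; 28 September 1999 misses that deadline by 5 days.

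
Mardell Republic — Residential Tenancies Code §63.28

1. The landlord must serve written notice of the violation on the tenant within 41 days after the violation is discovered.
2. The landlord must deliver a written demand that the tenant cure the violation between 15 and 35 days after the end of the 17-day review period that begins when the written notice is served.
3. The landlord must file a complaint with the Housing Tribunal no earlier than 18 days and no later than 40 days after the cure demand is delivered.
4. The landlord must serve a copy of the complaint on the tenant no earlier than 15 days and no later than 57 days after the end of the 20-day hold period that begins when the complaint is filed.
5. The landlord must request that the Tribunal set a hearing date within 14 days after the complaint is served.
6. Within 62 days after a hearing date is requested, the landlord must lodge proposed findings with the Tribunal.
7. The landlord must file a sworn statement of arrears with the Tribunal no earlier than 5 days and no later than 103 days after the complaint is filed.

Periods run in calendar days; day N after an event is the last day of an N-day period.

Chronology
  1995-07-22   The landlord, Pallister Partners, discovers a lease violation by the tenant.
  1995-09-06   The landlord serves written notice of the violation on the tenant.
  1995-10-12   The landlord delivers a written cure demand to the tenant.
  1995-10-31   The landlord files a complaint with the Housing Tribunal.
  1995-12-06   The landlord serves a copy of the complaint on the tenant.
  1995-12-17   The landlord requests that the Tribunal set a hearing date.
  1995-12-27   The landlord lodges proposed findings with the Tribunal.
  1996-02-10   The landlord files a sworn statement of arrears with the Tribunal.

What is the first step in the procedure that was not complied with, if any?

Step 1 — counting 41 days from 1995-07-22 (when the violation is discovered) gives a deadline of 1995-09-01; not done until 1995-09-06, 5 days after the deadline.

Step 1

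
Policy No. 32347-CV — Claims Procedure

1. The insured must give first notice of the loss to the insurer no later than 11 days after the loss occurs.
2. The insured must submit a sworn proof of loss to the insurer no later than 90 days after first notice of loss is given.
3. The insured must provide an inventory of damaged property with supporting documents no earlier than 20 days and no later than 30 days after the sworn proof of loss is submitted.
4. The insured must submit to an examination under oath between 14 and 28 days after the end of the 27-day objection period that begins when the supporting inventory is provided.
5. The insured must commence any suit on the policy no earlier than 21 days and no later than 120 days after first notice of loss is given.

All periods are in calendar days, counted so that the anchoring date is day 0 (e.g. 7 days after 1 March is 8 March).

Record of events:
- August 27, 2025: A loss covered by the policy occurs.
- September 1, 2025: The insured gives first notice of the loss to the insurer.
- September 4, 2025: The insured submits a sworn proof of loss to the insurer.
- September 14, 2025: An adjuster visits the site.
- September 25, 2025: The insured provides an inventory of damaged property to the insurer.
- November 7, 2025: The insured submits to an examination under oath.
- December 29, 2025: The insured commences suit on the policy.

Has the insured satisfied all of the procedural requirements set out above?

(1) due by August 27, 2025 + 11 days = September 7, 2025; September 1, 2025 is within that limit.
(2) due by September 1, 2025 + 90 days = November 30, 2025; September 4, 2025 is within that limit.
(3) the permitted window runs from September 4, 2025 + 20 = September 24, 2025 to September 4, 2025 + 30 = October 4, 2025; done September 25, 2025, which is between those dates.
(4) the permitted window runs from October 22, 2025 + 14 = November 5, 2025 to October 22, 2025 + 28 = November 19, 2025; done November 7, 2025, which is between those dates.
(5) the permitted window runs from September 1, 2025 + 21 = September 22, 2025 to September 1, 2025 + 120 = December 30, 2025; December 29, 2025 falls inside that range.

Yes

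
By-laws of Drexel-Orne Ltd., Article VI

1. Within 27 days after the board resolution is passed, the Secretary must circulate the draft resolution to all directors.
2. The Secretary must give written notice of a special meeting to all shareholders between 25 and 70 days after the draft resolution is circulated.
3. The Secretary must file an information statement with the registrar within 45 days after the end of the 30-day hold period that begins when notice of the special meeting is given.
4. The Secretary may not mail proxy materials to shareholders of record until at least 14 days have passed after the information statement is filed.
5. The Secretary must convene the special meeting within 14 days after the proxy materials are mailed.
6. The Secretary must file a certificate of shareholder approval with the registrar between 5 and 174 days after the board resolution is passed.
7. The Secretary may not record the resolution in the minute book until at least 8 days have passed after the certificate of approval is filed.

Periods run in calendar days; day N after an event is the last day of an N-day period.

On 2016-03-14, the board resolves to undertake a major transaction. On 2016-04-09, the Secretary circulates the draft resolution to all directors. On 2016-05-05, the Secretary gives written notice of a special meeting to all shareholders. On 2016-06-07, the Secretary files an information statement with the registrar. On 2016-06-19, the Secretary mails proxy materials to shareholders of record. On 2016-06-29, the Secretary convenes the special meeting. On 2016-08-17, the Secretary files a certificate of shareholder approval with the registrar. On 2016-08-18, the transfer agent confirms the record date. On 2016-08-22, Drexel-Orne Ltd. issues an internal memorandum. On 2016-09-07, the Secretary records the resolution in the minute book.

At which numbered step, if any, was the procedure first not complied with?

Step 4

Step 1: 27 days after 2016-03-14 (when the board resolution is passed) is 2016-04-10; 2016-04-09 is within that limit.
Step 2: the window is 25–70 days after 2016-04-09 (when the draft resolution is circulated), so 2016-05-04 through 2016-06-18; done 2016-05-05, which is between those dates.
Step 3: 45 days after 2016-06-04 (end of the 30-day hold period, which began when notice of the special meeting is given on 2016-05-05) is 2016-07-19; 2016-06-07 is within that limit.
Step 4: the earliest permitted date is 14 days after 2016-06-07 (when the information statement is filed), i.e. 2016-06-21; done 2016-06-19 — 2 days too early.
That is the first point of non-compliance.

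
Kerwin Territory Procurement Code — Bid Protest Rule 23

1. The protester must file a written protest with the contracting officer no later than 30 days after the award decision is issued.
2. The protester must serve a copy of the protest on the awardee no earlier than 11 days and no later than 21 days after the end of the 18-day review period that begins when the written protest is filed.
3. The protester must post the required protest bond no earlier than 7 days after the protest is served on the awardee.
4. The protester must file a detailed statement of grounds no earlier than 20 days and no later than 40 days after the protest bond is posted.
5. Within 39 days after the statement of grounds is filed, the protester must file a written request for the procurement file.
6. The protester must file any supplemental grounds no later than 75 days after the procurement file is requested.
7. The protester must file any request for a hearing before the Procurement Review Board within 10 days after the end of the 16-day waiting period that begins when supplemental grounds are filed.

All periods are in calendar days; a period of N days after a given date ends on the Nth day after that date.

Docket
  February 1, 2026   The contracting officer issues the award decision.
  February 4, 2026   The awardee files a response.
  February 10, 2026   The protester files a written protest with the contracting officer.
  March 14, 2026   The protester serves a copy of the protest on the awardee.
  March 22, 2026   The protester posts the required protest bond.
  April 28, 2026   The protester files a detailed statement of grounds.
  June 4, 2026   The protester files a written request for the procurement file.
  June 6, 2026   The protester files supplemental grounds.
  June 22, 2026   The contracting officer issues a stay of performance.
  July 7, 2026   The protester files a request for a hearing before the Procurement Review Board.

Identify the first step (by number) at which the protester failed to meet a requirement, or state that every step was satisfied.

Step 1: 30 days after February 1, 2026 (when the award decision is issued) is March 3, 2026; done February 10, 2026 — timely.
Step 2: the window is 11–21 days after February 28, 2026 (end of the 18-day review period, which began when the written protest is filed on February 10, 2026), so March 11, 2026 through March 21, 2026; March 14, 2026 falls inside that range.
Step 3: the earliest permitted date is 7 days after March 14, 2026 (when the protest is served on the awardee), i.e. March 21, 2026; done March 22, 2026 — permitted.
Step 4: the window is 20–40 days after March 22, 2026 (when the protest bond is posted), so April 11, 2026 through May 1, 2026; April 28, 2026 falls inside that range.
Step 5: 39 days after April 28, 2026 (when the statement of grounds is filed) is June 6, 2026; June 4, 2026 is within that limit.
Step 6: 75 days after June 4, 2026 (when the procurement file is requested) is August 18, 2026; June 6, 2026 is within that limit.
Step 7: 10 days after June 22, 2026 (end of the 16-day waiting period, which began when supplemental grounds are filed on June 6, 2026) is July 2, 2026; done July 7, 2026 — 5 days late.
The procedure was therefore not followed at step 7.

Step 7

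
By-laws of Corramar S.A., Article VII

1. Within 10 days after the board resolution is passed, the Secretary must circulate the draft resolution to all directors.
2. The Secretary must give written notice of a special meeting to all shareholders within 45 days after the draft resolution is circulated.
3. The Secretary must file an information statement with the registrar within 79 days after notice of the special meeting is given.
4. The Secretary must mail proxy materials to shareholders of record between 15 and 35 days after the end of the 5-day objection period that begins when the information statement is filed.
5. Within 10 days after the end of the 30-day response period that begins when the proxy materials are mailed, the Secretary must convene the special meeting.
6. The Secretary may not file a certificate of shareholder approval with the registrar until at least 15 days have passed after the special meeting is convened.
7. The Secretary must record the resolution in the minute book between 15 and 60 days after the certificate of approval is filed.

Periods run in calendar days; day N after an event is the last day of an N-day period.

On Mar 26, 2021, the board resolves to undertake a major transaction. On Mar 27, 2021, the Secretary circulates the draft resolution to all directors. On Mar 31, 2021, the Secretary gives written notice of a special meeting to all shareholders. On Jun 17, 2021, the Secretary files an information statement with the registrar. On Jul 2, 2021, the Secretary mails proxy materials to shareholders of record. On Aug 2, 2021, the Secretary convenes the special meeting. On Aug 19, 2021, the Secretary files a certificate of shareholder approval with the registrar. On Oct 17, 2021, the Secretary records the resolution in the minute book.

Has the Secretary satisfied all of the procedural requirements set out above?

No

Step 1 — counting 10 days from Mar 26, 2021 (when the board resolution is passed) gives a deadline of Apr 5, 2021; Mar 27, 2021 is within that limit.
Step 2 — counting 45 days from Mar 27, 2021 (when the draft resolution is circulated) gives a deadline of May 11, 2021; completed Mar 31, 2021, before the deadline.
Step 3 — counting 79 days from Mar 31, 2021 (when notice of the special meeting is given) gives a deadline of Jun 18, 2021; completed Jun 17, 2021, before the deadline.
Step 4 — 15 and 35 days from Jun 22, 2021 (end of the 5-day objection period, which began when the information statement is filed on Jun 17, 2021) are Jul 7, 2021 and Jul 27, 2021 respectively; Jul 2, 2021 is 5 days too early.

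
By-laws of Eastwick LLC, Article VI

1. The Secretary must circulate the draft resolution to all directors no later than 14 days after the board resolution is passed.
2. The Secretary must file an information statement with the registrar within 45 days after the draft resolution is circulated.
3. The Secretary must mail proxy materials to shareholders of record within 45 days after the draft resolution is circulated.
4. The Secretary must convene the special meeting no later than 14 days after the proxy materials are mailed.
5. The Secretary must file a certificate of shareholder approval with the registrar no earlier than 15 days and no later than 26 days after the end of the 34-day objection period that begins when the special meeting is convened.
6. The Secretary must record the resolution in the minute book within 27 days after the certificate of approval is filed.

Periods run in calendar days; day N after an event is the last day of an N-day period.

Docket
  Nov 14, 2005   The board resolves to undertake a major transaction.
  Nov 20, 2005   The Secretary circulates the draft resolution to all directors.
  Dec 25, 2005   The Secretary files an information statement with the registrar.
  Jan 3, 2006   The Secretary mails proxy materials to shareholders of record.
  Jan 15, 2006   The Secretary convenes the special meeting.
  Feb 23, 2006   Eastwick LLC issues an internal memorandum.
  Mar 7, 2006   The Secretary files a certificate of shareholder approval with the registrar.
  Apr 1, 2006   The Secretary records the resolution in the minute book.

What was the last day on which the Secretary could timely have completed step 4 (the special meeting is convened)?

Jan 17, 2006

Step 4 runs from Jan 3, 2006, when the proxy materials are mailed. 14 days after Jan 3, 2006 is Jan 17, 2006.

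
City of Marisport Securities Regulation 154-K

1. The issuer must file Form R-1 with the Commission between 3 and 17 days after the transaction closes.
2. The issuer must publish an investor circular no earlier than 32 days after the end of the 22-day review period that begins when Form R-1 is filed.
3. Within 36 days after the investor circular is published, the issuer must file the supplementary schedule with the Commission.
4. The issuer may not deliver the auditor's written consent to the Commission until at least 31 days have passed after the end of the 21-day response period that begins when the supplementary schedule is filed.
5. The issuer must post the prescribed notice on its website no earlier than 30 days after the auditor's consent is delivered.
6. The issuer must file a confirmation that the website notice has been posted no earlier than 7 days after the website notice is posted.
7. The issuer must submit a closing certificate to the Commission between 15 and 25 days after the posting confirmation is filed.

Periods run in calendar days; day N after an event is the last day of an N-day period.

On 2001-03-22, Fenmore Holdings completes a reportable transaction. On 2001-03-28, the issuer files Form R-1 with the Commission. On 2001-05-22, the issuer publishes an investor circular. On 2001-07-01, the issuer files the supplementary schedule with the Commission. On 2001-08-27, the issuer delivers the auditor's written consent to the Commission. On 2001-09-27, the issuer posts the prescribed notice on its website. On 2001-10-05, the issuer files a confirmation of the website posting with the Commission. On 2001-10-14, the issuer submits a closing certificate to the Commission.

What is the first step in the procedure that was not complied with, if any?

Step 1: the window is 3–17 days after 2001-03-22 (when the transaction closes), so 2001-03-25 through 2001-04-08; done 2001-03-28, which is between those dates.
Step 2: the earliest permitted date is 32 days after 2001-04-19 (end of the 22-day review period, which began when Form R-1 is filed on 2001-03-28), i.e. 2001-05-21; 2001-05-22 is on or after that date.
Step 3: 36 days after 2001-05-22 (when the investor circular is published) is 2001-06-27; not done until 2001-07-01, 4 days after the deadline.

Step 3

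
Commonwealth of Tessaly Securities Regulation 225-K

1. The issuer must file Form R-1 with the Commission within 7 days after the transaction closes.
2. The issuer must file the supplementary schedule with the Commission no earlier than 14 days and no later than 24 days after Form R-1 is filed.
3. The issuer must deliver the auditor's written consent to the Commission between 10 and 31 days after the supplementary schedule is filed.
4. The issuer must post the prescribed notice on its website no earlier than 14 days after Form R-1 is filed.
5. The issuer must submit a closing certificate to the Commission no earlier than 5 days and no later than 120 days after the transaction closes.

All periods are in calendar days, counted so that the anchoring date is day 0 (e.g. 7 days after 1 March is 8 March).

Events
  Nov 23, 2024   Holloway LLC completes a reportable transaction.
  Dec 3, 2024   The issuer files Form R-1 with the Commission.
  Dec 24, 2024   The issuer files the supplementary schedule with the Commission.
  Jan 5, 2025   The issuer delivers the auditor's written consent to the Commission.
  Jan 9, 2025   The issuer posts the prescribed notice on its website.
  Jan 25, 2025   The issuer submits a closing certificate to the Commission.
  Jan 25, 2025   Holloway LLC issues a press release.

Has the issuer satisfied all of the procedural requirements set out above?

Step 1: 7 days after Nov 23, 2024 (when the transaction closes) is Nov 30, 2024; done Dec 3, 2024 — 3 days late.

No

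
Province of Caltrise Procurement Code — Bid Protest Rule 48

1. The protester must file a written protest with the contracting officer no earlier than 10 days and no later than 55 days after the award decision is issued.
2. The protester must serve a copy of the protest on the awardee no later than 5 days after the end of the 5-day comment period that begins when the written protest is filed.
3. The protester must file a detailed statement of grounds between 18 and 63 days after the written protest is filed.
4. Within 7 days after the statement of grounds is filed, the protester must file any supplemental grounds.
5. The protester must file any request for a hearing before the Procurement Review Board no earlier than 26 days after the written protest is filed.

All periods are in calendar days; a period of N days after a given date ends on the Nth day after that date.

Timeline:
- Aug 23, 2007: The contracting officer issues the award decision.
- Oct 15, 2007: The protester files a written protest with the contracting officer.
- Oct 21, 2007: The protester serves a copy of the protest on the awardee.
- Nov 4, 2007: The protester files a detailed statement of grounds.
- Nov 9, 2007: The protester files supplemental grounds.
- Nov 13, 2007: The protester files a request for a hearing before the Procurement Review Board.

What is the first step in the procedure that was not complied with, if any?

Step 1: the window is 10–55 days after Aug 23, 2007 (when the award decision is issued), so Sep 2, 2007 through Oct 17, 2007; done Oct 15, 2007 — within the window.
Step 2: 5 days after Oct 20, 2007 (end of the 5-day comment period, which began when the written protest is filed on Oct 15, 2007) is Oct 25, 2007; Oct 21, 2007 is within that limit.
Step 3: the window is 18–63 days after Oct 15, 2007 (when the written protest is filed), so Nov 2, 2007 through Dec 17, 2007; done Nov 4, 2007, which is between those dates.
Step 4: 7 days after Nov 4, 2007 (when the statement of grounds is filed) is Nov 11, 2007; Nov 9, 2007 is within that limit.
Step 5: the earliest permitted date is 26 days after Oct 15, 2007 (when the written protest is filed), i.e. Nov 10, 2007; done Nov 13, 2007 — permitted.

None — every step was satisfied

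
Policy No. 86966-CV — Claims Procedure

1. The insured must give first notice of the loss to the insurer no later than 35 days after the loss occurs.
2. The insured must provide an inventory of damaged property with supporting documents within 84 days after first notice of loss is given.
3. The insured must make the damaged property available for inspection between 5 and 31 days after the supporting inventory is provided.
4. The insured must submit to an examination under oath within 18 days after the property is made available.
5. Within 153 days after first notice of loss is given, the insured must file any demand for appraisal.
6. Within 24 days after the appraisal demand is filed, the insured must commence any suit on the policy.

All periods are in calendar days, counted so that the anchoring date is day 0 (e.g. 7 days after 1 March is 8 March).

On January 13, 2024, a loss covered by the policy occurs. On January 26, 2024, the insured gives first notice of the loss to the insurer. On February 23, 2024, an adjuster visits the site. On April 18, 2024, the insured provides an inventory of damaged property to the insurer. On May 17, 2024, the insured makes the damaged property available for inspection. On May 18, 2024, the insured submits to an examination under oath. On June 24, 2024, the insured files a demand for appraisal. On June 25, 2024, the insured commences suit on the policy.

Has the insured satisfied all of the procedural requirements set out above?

Yes

Step 1: 35 days after January 13, 2024 (when the loss occurs) is February 17, 2024; done January 26, 2024 — timely.
Step 2: 84 days after January 26, 2024 (when first notice of loss is given) is April 19, 2024; April 18, 2024 is within that limit.
Step 3: the window is 5–31 days after April 18, 2024 (when the supporting inventory is provided), so April 23, 2024 through May 19, 2024; May 17, 2024 falls inside that range.
Step 4: 18 days after May 17, 2024 (when the property is made available) is June 4, 2024; completed May 18, 2024, before the deadline.
Step 5: 153 days after January 26, 2024 (when first notice of loss is given) is June 27, 2024; done June 24, 2024 — timely.
Step 6: 24 days after June 24, 2024 (when the appraisal demand is filed) is July 18, 2024; June 25, 2024 is within that limit.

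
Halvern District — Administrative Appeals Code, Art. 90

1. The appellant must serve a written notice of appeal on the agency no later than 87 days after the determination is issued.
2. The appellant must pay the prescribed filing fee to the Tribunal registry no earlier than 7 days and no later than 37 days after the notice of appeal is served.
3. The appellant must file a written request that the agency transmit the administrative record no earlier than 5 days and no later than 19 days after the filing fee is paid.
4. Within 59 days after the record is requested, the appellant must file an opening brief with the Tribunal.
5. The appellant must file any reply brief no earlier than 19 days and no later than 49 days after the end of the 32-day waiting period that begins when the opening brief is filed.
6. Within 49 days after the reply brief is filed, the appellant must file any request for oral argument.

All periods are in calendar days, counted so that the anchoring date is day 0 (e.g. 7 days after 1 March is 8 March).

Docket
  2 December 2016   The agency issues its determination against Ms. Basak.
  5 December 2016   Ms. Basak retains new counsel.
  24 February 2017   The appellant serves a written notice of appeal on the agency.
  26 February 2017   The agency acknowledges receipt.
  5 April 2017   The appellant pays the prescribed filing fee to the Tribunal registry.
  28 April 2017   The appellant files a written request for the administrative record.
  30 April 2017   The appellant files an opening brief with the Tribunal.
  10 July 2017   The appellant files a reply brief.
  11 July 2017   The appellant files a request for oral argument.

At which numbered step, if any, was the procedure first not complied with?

(1) due by 2 December 2016 + 87 days = 27 February 2017; done 24 February 2017 — timely.
(2) the permitted window runs from 24 February 2017 + 7 = 3 March 2017 to 24 February 2017 + 37 = 2 April 2017; done 5 April 2017 — 3 days after the window closed.
No need to go further; step 2 was not satisfied.

Step 2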